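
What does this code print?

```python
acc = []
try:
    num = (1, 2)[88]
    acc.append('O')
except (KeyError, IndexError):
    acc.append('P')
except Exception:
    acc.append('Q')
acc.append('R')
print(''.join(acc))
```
PR

IndexError matches tuple containing it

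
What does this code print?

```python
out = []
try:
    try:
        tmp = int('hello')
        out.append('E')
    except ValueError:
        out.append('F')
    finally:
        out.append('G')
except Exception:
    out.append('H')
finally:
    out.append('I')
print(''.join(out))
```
FGI

Both finally blocks run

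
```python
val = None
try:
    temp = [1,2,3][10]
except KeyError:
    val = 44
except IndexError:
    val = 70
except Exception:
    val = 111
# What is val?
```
70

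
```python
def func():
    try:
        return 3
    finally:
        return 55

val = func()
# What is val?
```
55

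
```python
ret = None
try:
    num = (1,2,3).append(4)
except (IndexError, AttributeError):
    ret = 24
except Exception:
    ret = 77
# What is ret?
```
24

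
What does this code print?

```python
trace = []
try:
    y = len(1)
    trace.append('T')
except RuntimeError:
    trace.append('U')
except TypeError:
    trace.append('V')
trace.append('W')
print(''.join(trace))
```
VW

TypeError is caught by its specific handler, not RuntimeError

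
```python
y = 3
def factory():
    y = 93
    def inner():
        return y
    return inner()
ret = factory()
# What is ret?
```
93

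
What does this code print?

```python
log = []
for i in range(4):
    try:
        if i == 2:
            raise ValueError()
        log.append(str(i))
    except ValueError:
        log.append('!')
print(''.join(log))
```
01!3

Exception on i=2 caught, loop continues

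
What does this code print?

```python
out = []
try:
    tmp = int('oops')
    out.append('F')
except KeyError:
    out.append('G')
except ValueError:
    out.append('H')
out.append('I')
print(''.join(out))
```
HI

ValueError is caught by its specific handler, not KeyError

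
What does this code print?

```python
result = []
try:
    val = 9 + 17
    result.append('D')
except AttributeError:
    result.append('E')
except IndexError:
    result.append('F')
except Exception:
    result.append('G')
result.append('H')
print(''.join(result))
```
DH

No exception, try block completes normally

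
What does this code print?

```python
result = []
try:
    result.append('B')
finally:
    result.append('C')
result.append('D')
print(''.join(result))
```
BCD

try/finally without except, no exception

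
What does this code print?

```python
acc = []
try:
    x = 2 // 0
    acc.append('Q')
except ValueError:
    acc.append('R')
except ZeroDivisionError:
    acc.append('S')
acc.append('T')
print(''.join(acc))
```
ST

ZeroDivisionError is caught by its specific handler, not ValueError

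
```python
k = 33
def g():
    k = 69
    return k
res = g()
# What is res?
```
69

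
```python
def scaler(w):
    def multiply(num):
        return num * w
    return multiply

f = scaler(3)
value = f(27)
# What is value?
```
81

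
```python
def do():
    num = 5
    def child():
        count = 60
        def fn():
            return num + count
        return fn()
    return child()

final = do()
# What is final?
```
65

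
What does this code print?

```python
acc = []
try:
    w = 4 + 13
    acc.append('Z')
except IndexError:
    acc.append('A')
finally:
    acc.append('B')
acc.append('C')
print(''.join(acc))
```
ZBC

finally runs after normal execution too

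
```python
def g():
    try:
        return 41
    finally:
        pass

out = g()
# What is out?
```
41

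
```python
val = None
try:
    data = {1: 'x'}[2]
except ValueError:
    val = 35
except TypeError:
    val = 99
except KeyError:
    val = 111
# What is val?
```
111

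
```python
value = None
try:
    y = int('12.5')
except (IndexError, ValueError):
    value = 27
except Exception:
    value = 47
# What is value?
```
27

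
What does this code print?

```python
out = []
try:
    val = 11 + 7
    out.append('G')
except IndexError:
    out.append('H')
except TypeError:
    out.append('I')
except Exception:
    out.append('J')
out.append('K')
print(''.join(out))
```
GK

No exception, try block completes normally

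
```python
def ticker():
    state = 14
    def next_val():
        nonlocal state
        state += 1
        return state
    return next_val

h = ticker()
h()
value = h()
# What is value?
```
16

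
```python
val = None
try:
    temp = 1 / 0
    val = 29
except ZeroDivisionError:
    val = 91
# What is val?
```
91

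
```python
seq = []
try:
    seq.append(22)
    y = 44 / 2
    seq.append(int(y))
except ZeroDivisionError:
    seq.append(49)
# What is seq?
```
[22, 22]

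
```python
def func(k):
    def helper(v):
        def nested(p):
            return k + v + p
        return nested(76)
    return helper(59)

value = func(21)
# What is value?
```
156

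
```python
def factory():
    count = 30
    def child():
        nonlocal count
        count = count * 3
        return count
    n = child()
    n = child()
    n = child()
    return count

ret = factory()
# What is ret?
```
810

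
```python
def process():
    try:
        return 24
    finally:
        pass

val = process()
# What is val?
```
24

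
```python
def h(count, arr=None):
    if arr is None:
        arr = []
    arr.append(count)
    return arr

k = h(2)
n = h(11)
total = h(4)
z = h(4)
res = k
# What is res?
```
[2]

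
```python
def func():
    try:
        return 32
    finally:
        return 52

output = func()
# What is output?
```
52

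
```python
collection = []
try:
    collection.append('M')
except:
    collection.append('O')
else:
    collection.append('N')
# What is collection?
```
['M', 'N']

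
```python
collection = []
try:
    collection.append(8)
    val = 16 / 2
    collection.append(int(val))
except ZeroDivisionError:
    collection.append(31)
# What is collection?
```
[8, 8]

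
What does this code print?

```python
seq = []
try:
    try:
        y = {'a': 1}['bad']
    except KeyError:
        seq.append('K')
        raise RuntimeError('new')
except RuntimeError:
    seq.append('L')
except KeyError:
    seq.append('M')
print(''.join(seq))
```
KL

New RuntimeError raised, caught by outer RuntimeError handler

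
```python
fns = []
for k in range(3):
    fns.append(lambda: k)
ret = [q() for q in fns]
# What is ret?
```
[2, 2, 2]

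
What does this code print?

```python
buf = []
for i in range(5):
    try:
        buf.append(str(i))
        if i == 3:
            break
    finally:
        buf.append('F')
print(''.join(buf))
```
0F1F2F3F

finally runs even when breaking out of loop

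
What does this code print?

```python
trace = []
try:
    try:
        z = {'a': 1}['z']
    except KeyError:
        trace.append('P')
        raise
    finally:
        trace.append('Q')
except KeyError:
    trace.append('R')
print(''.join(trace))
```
PQR

finally runs before re-raised exception propagates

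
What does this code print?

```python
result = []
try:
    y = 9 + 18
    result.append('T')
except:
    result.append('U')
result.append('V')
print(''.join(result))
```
TV

No exception, try block completes normally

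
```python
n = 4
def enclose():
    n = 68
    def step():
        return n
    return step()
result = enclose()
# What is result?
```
68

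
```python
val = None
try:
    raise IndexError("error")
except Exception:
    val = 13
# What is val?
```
13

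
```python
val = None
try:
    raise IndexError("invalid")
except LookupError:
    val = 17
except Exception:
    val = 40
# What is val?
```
17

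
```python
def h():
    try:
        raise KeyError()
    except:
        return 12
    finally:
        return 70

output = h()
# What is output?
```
70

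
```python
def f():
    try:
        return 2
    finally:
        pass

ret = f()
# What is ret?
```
2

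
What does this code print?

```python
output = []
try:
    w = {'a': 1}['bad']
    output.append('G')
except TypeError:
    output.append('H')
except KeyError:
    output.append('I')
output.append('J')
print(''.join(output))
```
IJ

KeyError is caught by its specific handler, not TypeError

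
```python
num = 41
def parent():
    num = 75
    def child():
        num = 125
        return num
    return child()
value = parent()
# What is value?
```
125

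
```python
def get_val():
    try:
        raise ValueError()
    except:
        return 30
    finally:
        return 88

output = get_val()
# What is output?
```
88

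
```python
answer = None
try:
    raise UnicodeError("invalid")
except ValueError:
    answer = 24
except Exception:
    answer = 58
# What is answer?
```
24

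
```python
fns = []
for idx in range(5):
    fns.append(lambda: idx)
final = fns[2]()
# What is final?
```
4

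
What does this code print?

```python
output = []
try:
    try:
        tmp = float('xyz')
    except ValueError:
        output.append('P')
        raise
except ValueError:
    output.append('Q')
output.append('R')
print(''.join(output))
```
PQR

raise without argument re-raises current exception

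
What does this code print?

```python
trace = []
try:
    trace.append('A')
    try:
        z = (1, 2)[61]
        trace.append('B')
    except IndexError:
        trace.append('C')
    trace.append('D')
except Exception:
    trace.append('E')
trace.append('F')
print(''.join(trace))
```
ACDF

Inner exception caught by inner handler, outer continues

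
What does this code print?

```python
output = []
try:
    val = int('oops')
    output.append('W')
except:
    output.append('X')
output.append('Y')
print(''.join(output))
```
XY

Exception raised in try, caught by bare except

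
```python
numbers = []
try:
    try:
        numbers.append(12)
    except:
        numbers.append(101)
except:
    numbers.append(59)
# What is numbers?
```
[12]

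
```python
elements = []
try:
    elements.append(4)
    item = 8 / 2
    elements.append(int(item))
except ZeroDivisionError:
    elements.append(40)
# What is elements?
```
[4, 4]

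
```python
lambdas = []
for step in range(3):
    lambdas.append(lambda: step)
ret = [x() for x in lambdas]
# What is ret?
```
[2, 2, 2]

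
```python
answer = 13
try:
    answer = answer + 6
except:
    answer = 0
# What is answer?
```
19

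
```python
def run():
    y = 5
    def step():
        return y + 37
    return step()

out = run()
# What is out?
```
42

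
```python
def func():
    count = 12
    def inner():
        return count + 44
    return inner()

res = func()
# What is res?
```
56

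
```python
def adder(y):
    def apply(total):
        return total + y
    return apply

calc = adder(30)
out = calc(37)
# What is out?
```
67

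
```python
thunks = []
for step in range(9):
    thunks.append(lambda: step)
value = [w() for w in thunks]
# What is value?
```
[8, 8, 8, 8, 8, 8, 8, 8, 8]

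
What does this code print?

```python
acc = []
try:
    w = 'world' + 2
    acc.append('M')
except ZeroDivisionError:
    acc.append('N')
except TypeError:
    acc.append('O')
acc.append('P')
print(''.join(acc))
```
OP

TypeError is caught by its specific handler, not ZeroDivisionError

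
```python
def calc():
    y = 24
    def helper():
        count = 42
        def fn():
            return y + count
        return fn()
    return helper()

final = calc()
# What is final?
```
66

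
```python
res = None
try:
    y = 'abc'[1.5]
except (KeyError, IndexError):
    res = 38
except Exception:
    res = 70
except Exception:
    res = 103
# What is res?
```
70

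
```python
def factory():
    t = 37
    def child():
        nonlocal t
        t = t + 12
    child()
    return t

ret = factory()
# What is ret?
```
49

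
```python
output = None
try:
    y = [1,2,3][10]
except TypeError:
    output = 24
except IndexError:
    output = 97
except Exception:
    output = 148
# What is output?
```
97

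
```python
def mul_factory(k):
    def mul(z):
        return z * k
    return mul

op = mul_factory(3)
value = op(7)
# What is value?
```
21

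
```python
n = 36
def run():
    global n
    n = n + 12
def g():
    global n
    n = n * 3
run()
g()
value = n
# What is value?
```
144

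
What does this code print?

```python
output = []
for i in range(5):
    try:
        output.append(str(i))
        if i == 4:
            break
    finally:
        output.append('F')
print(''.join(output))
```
0F1F2F3F4F

finally runs even when breaking out of loop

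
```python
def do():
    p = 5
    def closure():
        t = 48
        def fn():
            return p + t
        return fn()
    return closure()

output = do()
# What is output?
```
53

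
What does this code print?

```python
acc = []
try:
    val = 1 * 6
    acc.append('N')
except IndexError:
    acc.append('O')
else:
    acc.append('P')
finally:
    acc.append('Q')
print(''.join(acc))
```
NPQ

else runs before finally when no exception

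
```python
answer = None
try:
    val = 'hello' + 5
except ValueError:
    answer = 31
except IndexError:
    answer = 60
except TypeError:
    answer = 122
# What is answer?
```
122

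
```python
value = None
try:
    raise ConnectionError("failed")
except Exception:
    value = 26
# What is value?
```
26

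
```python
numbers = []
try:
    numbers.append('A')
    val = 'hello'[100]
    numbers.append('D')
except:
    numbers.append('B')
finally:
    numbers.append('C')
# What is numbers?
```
['A', 'B', 'C']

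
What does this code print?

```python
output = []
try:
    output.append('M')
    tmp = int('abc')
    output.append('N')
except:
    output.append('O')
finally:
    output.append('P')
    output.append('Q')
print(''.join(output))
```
MOPQ

Code before exception runs, then except, then all of finally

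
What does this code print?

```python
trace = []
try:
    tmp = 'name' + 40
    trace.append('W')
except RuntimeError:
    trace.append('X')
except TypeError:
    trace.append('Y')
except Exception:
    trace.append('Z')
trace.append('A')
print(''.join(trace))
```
YA

TypeError matches before generic Exception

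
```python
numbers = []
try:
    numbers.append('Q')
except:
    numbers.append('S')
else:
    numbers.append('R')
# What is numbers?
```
['Q', 'R']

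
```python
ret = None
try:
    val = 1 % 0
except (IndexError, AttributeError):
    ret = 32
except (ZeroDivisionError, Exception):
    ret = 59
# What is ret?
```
59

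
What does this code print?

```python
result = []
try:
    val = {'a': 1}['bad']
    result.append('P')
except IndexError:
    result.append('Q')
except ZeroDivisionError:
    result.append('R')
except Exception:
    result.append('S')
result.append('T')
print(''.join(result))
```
ST

KeyError not specifically caught, falls to Exception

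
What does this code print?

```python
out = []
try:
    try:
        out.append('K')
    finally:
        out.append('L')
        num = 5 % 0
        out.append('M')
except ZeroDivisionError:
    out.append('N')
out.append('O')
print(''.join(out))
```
KLNO

Exception in inner finally caught by outer except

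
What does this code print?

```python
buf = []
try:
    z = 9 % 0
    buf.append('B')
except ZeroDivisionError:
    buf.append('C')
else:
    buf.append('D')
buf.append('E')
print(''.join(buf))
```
CE

else block skipped when exception is caught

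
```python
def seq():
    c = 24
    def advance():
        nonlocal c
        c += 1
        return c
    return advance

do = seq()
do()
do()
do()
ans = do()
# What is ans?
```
28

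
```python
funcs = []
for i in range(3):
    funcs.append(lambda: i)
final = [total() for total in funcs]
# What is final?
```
[2, 2, 2]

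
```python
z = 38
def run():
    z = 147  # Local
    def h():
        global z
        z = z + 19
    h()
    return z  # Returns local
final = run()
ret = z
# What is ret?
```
57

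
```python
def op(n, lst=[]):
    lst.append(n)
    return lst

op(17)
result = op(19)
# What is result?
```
[17, 19]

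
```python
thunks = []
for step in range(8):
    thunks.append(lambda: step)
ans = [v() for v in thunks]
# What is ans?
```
[7, 7, 7, 7, 7, 7, 7, 7]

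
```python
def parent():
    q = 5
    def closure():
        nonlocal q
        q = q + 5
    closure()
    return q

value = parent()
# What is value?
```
10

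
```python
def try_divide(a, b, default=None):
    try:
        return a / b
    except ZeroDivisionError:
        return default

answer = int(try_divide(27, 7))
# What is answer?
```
3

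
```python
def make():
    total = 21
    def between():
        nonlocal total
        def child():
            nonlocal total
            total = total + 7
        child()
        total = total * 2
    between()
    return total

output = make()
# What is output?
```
56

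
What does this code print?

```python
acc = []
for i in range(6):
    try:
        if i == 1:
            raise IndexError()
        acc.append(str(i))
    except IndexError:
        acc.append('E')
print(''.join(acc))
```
0E2345

Exception on i=1 caught, loop continues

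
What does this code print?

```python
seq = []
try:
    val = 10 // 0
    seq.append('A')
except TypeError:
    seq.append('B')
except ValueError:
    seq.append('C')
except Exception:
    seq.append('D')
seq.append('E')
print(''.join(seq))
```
DE

ZeroDivisionError not specifically caught, falls to Exception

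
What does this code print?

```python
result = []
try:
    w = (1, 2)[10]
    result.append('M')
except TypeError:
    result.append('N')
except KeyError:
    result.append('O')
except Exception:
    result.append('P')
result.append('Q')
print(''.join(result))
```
PQ

IndexError not specifically caught, falls to Exception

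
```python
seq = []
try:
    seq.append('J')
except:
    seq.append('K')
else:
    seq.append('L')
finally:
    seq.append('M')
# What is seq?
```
['J', 'L', 'M']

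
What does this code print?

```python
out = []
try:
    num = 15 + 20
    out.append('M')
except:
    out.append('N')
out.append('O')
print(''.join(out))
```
MO

No exception, try block completes normally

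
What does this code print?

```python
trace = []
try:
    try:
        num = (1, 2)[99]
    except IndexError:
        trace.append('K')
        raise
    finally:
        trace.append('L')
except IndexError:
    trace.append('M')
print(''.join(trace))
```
KLM

finally runs before re-raised exception propagates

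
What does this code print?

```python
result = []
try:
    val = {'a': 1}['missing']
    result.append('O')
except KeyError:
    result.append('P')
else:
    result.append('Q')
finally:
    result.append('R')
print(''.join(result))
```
PR

Exception: except runs, else skipped, finally runs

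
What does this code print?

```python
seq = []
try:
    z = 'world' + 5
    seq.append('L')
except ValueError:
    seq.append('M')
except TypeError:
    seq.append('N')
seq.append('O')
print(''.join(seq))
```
NO

TypeError is caught by its specific handler, not ValueError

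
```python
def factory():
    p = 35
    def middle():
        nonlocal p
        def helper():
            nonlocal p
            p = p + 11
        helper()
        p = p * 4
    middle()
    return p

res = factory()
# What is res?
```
184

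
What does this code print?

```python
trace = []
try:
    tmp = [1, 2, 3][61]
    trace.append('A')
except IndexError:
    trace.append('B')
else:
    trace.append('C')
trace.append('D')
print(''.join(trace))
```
BD

else block skipped when exception is caught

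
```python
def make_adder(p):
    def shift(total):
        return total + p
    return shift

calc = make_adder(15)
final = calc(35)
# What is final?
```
50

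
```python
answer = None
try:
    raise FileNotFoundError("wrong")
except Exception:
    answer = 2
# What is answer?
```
2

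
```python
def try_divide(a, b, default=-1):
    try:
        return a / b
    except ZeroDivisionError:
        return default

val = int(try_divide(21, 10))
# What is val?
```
2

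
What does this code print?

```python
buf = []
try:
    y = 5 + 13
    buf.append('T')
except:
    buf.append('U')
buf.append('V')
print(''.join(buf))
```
TV

No exception, try block completes normally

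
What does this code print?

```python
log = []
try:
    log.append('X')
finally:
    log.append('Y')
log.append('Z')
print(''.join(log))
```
XYZ

try/finally without except, no exception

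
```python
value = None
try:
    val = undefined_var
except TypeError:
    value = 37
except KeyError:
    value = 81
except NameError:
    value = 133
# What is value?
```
133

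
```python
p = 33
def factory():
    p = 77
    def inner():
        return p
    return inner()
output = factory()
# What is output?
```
77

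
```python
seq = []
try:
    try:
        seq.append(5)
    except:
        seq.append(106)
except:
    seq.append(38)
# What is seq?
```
[5]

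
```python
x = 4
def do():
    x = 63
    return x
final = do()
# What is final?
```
63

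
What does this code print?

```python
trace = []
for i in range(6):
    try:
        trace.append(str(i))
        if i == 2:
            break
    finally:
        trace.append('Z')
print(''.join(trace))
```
0Z1Z2Z

finally runs even when breaking out of loop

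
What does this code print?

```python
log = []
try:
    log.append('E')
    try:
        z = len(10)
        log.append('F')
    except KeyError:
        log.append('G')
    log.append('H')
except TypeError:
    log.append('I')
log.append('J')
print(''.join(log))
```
EIJ

Inner handler doesn't match, propagates to outer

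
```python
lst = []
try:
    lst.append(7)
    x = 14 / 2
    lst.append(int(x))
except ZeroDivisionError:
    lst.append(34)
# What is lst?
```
[7, 7]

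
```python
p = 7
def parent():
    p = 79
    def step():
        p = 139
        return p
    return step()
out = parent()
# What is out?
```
139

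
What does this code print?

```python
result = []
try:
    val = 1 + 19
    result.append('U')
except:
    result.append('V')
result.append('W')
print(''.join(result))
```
UW

No exception, try block completes normally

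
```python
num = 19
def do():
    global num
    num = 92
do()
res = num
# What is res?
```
92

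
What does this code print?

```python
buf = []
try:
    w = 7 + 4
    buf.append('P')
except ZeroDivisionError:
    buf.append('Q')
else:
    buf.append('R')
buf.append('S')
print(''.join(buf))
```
PRS

else block runs when no exception occurs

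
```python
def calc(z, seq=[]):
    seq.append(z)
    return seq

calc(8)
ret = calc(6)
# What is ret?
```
[8, 6]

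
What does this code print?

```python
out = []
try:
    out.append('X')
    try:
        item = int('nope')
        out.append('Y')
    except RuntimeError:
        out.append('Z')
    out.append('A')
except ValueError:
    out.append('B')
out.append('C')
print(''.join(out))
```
XBC

Inner handler doesn't match, propagates to outer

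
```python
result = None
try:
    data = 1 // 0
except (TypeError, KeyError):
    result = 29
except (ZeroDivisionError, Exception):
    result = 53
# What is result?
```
53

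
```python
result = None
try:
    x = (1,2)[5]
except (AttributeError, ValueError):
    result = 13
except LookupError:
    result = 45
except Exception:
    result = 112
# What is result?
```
45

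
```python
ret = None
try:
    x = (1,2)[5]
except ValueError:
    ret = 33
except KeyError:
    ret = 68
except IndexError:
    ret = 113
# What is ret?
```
113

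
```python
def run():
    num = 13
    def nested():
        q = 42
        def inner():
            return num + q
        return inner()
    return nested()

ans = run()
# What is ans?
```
55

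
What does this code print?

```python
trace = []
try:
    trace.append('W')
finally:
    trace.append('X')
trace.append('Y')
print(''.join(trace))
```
WXY

try/finally without except, no exception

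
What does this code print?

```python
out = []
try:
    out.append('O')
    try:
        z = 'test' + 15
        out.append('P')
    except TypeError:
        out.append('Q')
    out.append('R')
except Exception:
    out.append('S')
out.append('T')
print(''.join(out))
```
OQRT

Inner exception caught by inner handler, outer continues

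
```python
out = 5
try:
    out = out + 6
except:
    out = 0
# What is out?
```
11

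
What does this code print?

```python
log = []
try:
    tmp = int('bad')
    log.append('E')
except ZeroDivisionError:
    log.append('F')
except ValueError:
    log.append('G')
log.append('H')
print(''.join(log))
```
GH

ValueError is caught by its specific handler, not ZeroDivisionError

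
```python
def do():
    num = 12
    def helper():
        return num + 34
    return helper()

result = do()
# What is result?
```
46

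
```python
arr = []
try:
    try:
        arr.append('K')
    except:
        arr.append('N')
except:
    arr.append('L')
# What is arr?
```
['K']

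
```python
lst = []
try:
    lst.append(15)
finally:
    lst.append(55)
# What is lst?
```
[15, 55]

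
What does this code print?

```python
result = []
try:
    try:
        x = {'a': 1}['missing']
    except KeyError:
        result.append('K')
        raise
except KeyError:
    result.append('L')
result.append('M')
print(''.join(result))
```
KLM

raise without argument re-raises current exception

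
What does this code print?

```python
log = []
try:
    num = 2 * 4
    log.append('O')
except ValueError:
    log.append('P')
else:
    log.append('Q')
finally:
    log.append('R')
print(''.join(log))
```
OQR

else runs before finally when no exception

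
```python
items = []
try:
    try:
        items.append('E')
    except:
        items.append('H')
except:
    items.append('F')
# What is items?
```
['E']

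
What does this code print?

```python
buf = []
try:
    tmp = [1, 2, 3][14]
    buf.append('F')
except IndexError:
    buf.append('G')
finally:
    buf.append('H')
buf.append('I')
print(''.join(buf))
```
GHI

finally always runs, even after exception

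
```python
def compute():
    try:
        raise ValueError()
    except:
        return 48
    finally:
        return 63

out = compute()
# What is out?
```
63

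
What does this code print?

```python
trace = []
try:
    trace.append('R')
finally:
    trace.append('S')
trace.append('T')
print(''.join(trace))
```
RST

try/finally without except, no exception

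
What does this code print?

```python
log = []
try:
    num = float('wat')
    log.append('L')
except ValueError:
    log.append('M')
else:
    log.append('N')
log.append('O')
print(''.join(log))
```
MO

else block skipped when exception is caught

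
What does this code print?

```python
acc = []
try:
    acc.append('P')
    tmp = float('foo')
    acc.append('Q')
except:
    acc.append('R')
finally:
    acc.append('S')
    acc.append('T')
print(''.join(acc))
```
PRST

Code before exception runs, then except, then all of finally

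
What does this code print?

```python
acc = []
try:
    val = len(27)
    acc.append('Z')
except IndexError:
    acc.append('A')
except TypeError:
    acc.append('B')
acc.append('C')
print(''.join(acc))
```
BC

TypeError is caught by its specific handler, not IndexError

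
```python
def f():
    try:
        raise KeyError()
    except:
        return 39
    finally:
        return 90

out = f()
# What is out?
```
90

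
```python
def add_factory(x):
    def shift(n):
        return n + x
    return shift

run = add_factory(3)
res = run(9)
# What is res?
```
12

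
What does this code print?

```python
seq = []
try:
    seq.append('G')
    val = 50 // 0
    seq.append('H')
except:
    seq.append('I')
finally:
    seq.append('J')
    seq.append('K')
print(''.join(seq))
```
GIJK

Code before exception runs, then except, then all of finally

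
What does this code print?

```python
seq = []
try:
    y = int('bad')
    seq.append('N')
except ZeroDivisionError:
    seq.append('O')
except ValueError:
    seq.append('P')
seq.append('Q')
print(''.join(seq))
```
PQ

ValueError is caught by its specific handler, not ZeroDivisionError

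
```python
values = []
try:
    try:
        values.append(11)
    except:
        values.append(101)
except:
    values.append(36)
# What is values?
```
[11]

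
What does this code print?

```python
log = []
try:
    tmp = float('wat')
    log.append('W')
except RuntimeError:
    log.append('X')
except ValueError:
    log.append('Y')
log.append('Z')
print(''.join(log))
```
YZ

ValueError is caught by its specific handler, not RuntimeError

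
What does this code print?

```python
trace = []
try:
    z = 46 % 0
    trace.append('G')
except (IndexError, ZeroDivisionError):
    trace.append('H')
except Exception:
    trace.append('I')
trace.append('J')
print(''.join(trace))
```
HJ

ZeroDivisionError matches tuple containing it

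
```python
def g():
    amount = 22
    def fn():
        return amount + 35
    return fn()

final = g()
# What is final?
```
57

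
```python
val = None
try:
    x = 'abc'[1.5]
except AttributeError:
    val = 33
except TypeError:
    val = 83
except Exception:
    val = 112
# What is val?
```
83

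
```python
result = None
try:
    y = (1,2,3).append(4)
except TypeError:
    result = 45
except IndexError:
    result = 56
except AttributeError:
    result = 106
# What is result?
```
106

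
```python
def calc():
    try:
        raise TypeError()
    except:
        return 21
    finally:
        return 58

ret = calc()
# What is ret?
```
58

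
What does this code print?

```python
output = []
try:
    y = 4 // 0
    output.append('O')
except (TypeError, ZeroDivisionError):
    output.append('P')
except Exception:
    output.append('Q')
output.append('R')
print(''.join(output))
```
PR

ZeroDivisionError matches tuple containing it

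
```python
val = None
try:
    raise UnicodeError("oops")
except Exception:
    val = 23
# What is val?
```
23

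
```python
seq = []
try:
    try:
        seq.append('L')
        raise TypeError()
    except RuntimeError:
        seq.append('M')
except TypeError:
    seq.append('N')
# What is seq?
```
['L', 'N']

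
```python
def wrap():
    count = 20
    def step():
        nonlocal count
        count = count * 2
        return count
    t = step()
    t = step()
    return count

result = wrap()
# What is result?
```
80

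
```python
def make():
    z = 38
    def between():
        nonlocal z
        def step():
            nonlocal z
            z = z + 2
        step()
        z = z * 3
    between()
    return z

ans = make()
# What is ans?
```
120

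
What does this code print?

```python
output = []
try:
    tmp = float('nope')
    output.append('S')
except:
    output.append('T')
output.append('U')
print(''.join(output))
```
TU

Exception raised in try, caught by bare except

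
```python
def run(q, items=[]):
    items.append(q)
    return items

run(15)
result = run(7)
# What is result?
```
[15, 7]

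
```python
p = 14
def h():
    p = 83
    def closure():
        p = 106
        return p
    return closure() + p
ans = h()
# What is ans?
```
189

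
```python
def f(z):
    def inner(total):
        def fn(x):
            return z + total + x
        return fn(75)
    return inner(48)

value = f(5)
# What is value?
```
128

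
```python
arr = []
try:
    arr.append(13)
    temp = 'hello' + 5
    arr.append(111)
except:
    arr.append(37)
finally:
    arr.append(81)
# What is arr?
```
[13, 37, 81]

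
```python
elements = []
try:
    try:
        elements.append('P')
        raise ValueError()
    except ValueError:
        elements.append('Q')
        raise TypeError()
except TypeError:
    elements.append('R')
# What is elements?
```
['P', 'Q', 'R']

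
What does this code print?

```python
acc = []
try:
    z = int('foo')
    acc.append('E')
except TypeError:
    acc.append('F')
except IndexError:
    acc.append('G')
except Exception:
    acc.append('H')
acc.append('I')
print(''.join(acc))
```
HI

ValueError not specifically caught, falls to Exception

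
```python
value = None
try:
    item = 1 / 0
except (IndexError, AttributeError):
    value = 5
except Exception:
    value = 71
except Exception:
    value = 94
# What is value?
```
71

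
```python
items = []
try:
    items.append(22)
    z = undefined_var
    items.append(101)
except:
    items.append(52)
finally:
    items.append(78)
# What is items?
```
[22, 52, 78]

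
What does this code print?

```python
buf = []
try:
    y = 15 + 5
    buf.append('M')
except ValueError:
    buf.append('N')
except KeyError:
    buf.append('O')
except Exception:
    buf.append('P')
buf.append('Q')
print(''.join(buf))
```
MQ

No exception, try block completes normally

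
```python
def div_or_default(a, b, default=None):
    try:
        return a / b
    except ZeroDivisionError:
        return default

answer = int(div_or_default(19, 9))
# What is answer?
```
2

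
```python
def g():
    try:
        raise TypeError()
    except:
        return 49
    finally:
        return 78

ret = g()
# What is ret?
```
78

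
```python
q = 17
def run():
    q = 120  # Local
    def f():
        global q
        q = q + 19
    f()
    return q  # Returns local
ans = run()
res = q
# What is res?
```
36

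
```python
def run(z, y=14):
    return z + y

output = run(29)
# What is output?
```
43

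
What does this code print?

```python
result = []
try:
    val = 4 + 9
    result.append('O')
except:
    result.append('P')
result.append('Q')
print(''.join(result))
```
OQ

No exception, try block completes normally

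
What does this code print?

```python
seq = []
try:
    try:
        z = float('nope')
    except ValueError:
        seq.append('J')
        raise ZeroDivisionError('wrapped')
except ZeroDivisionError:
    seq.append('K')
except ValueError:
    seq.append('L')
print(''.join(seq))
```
JK

New ZeroDivisionError raised, caught by outer ZeroDivisionError handler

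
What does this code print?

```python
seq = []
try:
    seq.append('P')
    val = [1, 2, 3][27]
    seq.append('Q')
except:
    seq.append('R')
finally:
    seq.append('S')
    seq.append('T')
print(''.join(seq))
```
PRST

Code before exception runs, then except, then all of finally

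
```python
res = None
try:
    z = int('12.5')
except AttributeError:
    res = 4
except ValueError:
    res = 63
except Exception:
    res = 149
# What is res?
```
63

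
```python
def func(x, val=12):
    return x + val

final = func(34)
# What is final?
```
46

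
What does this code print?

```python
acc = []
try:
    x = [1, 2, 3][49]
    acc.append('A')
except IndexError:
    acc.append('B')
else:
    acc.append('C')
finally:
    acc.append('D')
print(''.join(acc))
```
BD

Exception: except runs, else skipped, finally runs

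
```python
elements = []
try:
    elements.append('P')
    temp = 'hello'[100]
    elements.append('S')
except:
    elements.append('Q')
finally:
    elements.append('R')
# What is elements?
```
['P', 'Q', 'R']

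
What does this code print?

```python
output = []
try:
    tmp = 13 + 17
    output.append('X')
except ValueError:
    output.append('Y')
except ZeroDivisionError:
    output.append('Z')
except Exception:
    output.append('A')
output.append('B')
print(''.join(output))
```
XB

No exception, try block completes normally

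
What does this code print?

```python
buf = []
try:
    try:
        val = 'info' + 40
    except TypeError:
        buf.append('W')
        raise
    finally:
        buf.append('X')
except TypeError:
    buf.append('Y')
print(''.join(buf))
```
WXY

finally runs before re-raised exception propagates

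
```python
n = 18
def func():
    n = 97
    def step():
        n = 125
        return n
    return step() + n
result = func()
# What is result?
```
222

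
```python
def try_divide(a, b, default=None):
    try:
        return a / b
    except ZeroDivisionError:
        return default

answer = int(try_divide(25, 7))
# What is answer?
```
3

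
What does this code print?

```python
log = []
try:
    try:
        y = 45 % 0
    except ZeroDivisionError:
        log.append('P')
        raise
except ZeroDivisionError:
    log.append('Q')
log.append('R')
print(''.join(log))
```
PQR

raise without argument re-raises current exception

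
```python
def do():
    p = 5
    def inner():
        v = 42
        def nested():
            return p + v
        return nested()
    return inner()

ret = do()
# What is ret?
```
47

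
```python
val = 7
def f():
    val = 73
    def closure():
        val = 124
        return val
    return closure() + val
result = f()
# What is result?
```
197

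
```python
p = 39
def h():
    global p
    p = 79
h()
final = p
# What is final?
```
79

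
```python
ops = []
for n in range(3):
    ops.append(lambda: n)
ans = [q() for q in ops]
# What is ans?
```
[2, 2, 2]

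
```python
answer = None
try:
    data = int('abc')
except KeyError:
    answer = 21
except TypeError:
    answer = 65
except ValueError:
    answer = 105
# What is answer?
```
105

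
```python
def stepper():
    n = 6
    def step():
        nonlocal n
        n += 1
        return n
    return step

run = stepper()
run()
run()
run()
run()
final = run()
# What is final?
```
11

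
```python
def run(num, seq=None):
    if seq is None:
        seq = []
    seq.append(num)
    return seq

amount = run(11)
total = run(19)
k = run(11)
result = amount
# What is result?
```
[11]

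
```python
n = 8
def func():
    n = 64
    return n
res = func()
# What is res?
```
64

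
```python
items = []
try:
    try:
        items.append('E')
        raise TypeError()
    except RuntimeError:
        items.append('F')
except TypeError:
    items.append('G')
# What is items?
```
['E', 'G']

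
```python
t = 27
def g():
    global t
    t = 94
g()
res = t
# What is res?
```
94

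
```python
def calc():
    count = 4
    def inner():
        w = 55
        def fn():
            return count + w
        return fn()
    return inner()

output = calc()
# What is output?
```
59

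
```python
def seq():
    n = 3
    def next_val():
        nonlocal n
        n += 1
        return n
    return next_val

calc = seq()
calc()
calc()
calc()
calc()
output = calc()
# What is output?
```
8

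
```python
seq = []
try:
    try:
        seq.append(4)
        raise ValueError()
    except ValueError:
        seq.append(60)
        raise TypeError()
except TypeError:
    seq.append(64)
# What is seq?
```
[4, 60, 64]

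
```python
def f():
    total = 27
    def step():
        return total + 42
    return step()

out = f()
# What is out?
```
69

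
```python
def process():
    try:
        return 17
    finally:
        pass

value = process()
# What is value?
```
17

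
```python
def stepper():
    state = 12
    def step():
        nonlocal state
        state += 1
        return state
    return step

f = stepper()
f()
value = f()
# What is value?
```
14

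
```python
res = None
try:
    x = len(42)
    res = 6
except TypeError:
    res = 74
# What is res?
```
74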